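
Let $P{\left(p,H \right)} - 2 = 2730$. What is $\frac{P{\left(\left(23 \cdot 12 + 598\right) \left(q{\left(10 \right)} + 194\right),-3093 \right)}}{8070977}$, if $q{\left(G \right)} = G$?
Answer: $\frac{2732}{8070977} \approx 0.0003385$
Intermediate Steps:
$P{\left(p,H \right)} = 2732$ ($P{\left(p,H \right)} = 2 + 2730 = 2732$)
$\frac{P{\left(\left(23 \cdot 12 + 598\right) \left(q{\left(10 \right)} + 194\right),-3093 \right)}}{8070977} = \frac{2732}{8070977}$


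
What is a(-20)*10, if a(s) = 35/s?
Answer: -35/2 ≈ -17.500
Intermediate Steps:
a(-20)*10 = (35/(-20))*10 = (35*(-1/20))*10 = -7/4*10 = -35/2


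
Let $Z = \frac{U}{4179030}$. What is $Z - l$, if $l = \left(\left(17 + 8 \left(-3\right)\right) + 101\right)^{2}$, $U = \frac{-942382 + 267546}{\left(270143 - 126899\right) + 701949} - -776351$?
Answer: $- \frac{31208863707296533}{3532086902790} \approx -8835.8$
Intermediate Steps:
$U = \frac{656165755907}{845193}$ ($U = - \frac{674836}{143244 + 701949} + 776351 = - \frac{674836}{845193} + 776351 = \frac{656165755907}{845193} \approx 7.7635 \cdot 10^{5}$)
$l = 8836$ ($l = \left(\left(17 - 24\right) + 101\right)^{2} = \left(-7 + 101\right)^{2} = 94^{2} = 8836$)
$Z = \frac{656165755907}{3532086902790}$ ($Z = \frac{656165755907}{845193 \cdot 4179030} = \frac{656165755907}{845193} \cdot \frac{1}{4179030} = \frac{656165755907}{3532086902790} \approx 0.18577$)
$Z - l = \frac{656165755907}{3532086902790} - 8836 = - \frac{31208863707296533}{3532086902790}$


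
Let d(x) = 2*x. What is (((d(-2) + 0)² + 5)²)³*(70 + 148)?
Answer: 18697014378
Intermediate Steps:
(((d(-2) + 0)² + 5)²)³*(70 + 148) = (((2*(-2) + 0)² + 5)²)³*(70 + 148) = (((-4 + 0)² + 5)²)³*218 = (((-4)² + 5)²)³*218 = ((16 + 5)²)³*218 = (21²)³*218 = 441³*218 = 85766121*218 = 18697014378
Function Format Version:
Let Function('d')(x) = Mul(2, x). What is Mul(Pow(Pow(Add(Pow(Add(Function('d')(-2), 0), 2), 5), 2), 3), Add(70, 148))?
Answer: 18697014378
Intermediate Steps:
Mul(Pow(Pow(Add(Pow(Add(Function('d')(-2), 0), 2), 5), 2), 3), Add(70, 148)) = Mul(Pow(Pow(Add(Pow(Add(Mul(2, -2), 0), 2), 5), 2), 3), Add(70, 148)) = Mul(Pow(Pow(Add(Pow(Add(-4, 0), 2), 5), 2), 3), 218) = Mul(Pow(Pow(Add(Pow(-4, 2), 5), 2), 3), 218) = Mul(Pow(Pow(Add(16, 5), 2), 3), 218) = Mul(Pow(Pow(21, 2), 3), 218) = Mul(Pow(441, 3), 218) = Mul(85766121, 218) = 18697014378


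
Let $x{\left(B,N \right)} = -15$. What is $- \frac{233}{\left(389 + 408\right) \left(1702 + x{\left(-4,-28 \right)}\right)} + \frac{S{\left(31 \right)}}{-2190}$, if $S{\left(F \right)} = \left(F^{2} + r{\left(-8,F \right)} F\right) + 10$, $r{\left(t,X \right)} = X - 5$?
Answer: $- \frac{2389756073}{2944540410} \approx -0.81159$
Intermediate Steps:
$r{\left(t,X \right)} = -5 + X$
$S{\left(F \right)} = 10 + F^{2} + F \left(-5 + F\right)$ ($S{\left(F \right)} = \left(F^{2} + \left(-5 + F\right) F\right) + 10 = \left(F^{2} + F \left(-5 + F\right)\right) + 10 = 10 + F^{2} + F \left(-5 + F\right)$)
$- \frac{233}{\left(389 + 408\right) \left(1702 + x{\left(-4,-28 \right)}\right)} + \frac{S{\left(31 \right)}}{-2190} = - \frac{233}{\left(389 + 408\right) \left(1702 - 15\right)} + \frac{10 + 31^{2} + 31 \left(-5 + 31\right)}{-2190} = - \frac{233}{797 \cdot 1687} + \left(10 + 961 + 31 \cdot 26\right) \left(- \frac{1}{2190}\right) = - \frac{233}{1344539} + \left(10 + 961 + 806\right) \left(- \frac{1}{2190}\right) = \left(-233\right) \frac{1}{1344539} + 1777 \left(- \frac{1}{2190}\right) = - \frac{233}{1344539} - \frac{1777}{2190} = - \frac{2389756073}{2944540410}$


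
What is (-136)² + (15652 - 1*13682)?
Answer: 20466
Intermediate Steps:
(-136)² + (15652 - 1*13682) = 18496 + (15652 - 13682) = 18496 + 1970 = 20466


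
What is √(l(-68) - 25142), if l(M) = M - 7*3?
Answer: I*√25231 ≈ 158.84*I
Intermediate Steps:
l(M) = -21 + M (l(M) = M - 21 = -21 + M)
√(l(-68) - 25142) = √((-21 - 68) - 25142) = √(-89 - 25142) = √(-25231) = I*√25231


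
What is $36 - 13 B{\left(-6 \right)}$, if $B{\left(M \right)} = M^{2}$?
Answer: $-432$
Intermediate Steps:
$36 - 13 B{\left(-6 \right)} = 36 - 13 \left(-6\right)^{2} = 36 - 468 = -432$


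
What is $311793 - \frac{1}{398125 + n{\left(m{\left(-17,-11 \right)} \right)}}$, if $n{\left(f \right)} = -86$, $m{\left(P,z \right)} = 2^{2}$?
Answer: $\frac{124105773926}{398039} \approx 3.1179 \cdot 10^{5}$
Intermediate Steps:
$m{\left(P,z \right)} = 4$
$311793 - \frac{1}{398125 + n{\left(m{\left(-17,-11 \right)} \right)}} = 311793 - \frac{1}{398125 - 86} = 311793 - \frac{1}{398039} = \frac{124105773926}{398039}$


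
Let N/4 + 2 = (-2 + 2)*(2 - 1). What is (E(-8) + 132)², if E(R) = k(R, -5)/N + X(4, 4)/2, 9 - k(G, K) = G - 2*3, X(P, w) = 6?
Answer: 1117249/64 ≈ 17457.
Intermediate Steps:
k(G, K) = 15 - G (k(G, K) = 9 - (G - 2*3) = 9 - (G - 6) = 9 - (-6 + G) = 9 + (6 - G) = 15 - G)
N = -8 (N = -8 + 4*((-2 + 2)*(2 - 1)) = -8 + 4*(0*1) = -8 + 4*0 = -8 + 0 = -8)
E(R) = 9/8 + R/8 (E(R) = (15 - R)/(-8) + 6/2 = (15 - R)*(-⅛) + 6*(½) = (-15/8 + R/8) + 3 = 9/8 + R/8)
(E(-8) + 132)² = ((9/8 + (⅛)*(-8)) + 132)² = ((9/8 - 1) + 132)² = (⅛ + 132)² = (1057/8)² = 1117249/64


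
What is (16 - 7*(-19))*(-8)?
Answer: -1192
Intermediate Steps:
(16 - 7*(-19))*(-8) = (16 + 133)*(-8) = 149*(-8) = -1192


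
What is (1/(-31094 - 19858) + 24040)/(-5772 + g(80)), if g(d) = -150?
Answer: -1224886079/301737744 ≈ -4.0594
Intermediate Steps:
(1/(-31094 - 19858) + 24040)/(-5772 + g(80)) = (1/(-31094 - 19858) + 24040)/(-5772 - 150) = (1/(-50952) + 24040)/(-5922) = (-1/50952 + 24040)*(-1/5922) = (1224886079/50952)*(-1/5922) = -1224886079/301737744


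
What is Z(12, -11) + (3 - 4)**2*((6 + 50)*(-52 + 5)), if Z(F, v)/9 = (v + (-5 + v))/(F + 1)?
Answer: -34459/13 ≈ -2650.7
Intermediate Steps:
Z(F, v) = 9*(-5 + 2*v)/(1 + F) (Z(F, v) = 9*((v + (-5 + v))/(F + 1)) = 9*((-5 + 2*v)/(1 + F)) = 9*(-5 + 2*v)/(1 + F))
Z(12, -11) + (3 - 4)**2*((6 + 50)*(-52 + 5)) = 9*(-5 + 2*(-11))/(1 + 12) + (3 - 4)**2*((6 + 50)*(-52 + 5)) = 9*(-5 - 22)/13 + (-1)**2*(56*(-47)) = 9*(1/13)*(-27) + 1*(-2632) = -243/13 - 2632 = -34459/13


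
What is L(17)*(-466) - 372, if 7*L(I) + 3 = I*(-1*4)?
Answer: 30482/7 ≈ 4354.6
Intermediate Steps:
L(I) = -3/7 - 4*I/7 (L(I) = -3/7 + (I*(-1*4))/7 = -3/7 + (I*(-4))/7 = -3/7 + (-4*I)/7 = -3/7 - 4*I/7)
L(17)*(-466) - 372 = (-3/7 - 4/7*17)*(-466) - 372 = (-3/7 - 68/7)*(-466) - 372 = -71/7*(-466) - 372 = 33086/7 - 372 = 30482/7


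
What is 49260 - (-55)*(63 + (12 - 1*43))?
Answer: 51020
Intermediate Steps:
49260 - (-55)*(63 + (12 - 1*43)) = 49260 - (-55)*(63 + (12 - 43)) = 49260 - (-55)*(63 - 31) = 49260 - (-55)*32 = 49260 - 1*(-1760) = 49260 + 1760 = 51020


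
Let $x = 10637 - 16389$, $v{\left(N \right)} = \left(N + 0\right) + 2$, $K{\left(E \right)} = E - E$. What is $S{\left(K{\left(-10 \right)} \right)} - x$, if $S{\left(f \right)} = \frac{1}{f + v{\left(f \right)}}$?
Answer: $\frac{11505}{2} \approx 5752.5$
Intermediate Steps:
$K{\left(E \right)} = 0$
$v{\left(N \right)} = 2 + N$ ($v{\left(N \right)} = N + 2 = 2 + N$)
$x = -5752$
$S{\left(f \right)} = \frac{1}{2 + 2 f}$ ($S{\left(f \right)} = \frac{1}{f + \left(2 + f\right)} = \frac{1}{2 + 2 f}$)
$S{\left(K{\left(-10 \right)} \right)} - x = \frac{1}{2 \left(1 + 0\right)} - -5752 = \frac{1}{2 \cdot 1} + 5752 = \frac{1}{2} \cdot 1 + 5752 = \frac{1}{2} + 5752 = \frac{11505}{2}$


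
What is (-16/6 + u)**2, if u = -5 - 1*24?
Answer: 9025/9 ≈ 1002.8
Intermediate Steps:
u = -29 (u = -5 - 24 = -29)
(-16/6 + u)**2 = (-16/6 - 29)**2 = (-16*1/6 - 29)**2 = (-8/3 - 29)**2 = (-95/3)**2 = 9025/9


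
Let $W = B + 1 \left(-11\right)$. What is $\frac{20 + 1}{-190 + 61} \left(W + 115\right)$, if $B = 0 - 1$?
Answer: $- \frac{721}{43} \approx -16.767$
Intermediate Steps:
$B = -1$ ($B = 0 - 1 = -1$)
$W = -12$ ($W = -1 + 1 \left(-11\right) = -1 - 11 = -12$)
$\frac{20 + 1}{-190 + 61} \left(W + 115\right) = \frac{20 + 1}{-190 + 61} \left(-12 + 115\right) = \frac{21}{-129} \cdot 103 = 21 \left(- \frac{1}{129}\right) 103 = \left(- \frac{7}{43}\right) 103 = - \frac{721}{43}$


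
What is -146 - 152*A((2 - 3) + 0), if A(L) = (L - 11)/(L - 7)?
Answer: -374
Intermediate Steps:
A(L) = (-11 + L)/(-7 + L)
-146 - 152*A((2 - 3) + 0) = -146 - 152*(-11 + ((2 - 3) + 0))/(-7 + ((2 - 3) + 0)) = -146 - 152*(-11 + (-1 + 0))/(-7 + (-1 + 0)) = -146 - 152*(-11 - 1)/(-7 - 1) = -146 - 152*(-12)/(-8) = -146 - (-19)*(-12) = -146 - 152*3/2 = -146 - 228 = -374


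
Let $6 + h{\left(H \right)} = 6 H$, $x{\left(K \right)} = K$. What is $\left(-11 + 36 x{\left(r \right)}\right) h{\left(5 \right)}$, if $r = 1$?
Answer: $600$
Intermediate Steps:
$h{\left(H \right)} = -6 + 6 H$
$\left(-11 + 36 x{\left(r \right)}\right) h{\left(5 \right)} = \left(-11 + 36 \cdot 1\right) \left(-6 + 6 \cdot 5\right) = \left(-11 + 36\right) \left(-6 + 30\right) = 25 \cdot 24 = 600$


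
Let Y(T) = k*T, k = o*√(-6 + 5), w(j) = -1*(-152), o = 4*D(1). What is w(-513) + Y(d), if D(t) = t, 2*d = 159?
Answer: 152 + 318*I ≈ 152.0 + 318.0*I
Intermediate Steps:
d = 159/2 (d = (½)*159 = 159/2 ≈ 79.500)
o = 4 (o = 4*1 = 4)
w(j) = 152
k = 4*I (k = 4*√(-6 + 5) = 4*√(-1) = 4*I ≈ 4.0*I)
Y(T) = 4*I*T (Y(T) = (4*I)*T = 4*I*T)
w(-513) + Y(d) = 152 + 4*I*(159/2) = 152 + 318*I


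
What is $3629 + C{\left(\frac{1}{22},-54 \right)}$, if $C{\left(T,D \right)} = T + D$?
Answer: $\frac{78651}{22} \approx 3575.0$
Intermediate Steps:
$C{\left(T,D \right)} = D + T$
$3629 + C{\left(\frac{1}{22},-54 \right)} = 3629 - \left(54 - \frac{1}{22}\right) = 3629 + \left(-54 + \frac{1}{22}\right) = 3629 - \frac{1187}{22} = \frac{78651}{22}$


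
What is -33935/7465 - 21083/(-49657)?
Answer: -305545140/74137901 ≈ -4.1213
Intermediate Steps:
-33935/7465 - 21083/(-49657) = -33935*1/7465 - 21083*(-1/49657) = -6787/1493 + 21083/49657 = -305545140/74137901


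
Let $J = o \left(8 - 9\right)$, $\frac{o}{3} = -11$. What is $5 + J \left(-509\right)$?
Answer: $-16792$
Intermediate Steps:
$o = -33$ ($o = 3 \left(-11\right) = -33$)
$J = 33$ ($J = - 33 \left(8 - 9\right) = \left(-33\right) \left(-1\right) = 33$)
$5 + J \left(-509\right) = 5 + 33 \left(-509\right) = 5 - 16797 = -16792$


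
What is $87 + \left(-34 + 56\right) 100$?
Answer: $2287$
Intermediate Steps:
$87 + \left(-34 + 56\right) 100 = 87 + 22 \cdot 100 = 87 + 2200 = 2287$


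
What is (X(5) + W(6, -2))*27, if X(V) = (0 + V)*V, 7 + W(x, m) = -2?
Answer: 432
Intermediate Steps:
W(x, m) = -9 (W(x, m) = -7 - 2 = -9)
X(V) = V² (X(V) = V*V = V²)
(X(5) + W(6, -2))*27 = (5² - 9)*27 = (25 - 9)*27 = 16*27 = 432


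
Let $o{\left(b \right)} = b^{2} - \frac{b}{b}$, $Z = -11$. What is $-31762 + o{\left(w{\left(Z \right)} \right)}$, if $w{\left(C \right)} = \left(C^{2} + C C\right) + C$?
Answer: $21598$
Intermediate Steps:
$w{\left(C \right)} = C + 2 C^{2}$ ($w{\left(C \right)} = \left(C^{2} + C^{2}\right) + C = 2 C^{2} + C = C + 2 C^{2}$)
$o{\left(b \right)} = -1 + b^{2}$ ($o{\left(b \right)} = b^{2} - 1 = -1 + b^{2}$)
$-31762 + o{\left(w{\left(Z \right)} \right)} = -31762 - \left(1 - \left(- 11 \left(1 + 2 \left(-11\right)\right)\right)^{2}\right) = -31762 - \left(1 - \left(- 11 \left(1 - 22\right)\right)^{2}\right) = -31762 - \left(1 - \left(\left(-11\right) \left(-21\right)\right)^{2}\right) = -31762 - \left(1 - 231^{2}\right) = -31762 + \left(-1 + 53361\right) = -31762 + 53360 = 21598$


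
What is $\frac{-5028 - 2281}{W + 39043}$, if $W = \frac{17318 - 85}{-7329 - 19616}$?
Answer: $- \frac{196941005}{1051996402} \approx -0.18721$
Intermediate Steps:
$W = - \frac{17233}{26945}$ ($W = \frac{17233}{-26945} = 17233 \left(- \frac{1}{26945}\right) = - \frac{17233}{26945} \approx -0.63956$)
$\frac{-5028 - 2281}{W + 39043} = \frac{-5028 - 2281}{- \frac{17233}{26945} + 39043} = - \frac{7309}{\frac{1051996402}{26945}} = \left(-7309\right) \frac{26945}{1051996402} = - \frac{196941005}{1051996402}$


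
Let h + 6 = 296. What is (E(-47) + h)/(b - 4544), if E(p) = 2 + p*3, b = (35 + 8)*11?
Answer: -151/4071 ≈ -0.037092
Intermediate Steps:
b = 473 (b = 43*11 = 473)
h = 290 (h = -6 + 296 = 290)
E(p) = 2 + 3*p
(E(-47) + h)/(b - 4544) = ((2 + 3*(-47)) + 290)/(473 - 4544) = ((2 - 141) + 290)/(-4071) = (-139 + 290)*(-1/4071) = 151*(-1/4071) = -151/4071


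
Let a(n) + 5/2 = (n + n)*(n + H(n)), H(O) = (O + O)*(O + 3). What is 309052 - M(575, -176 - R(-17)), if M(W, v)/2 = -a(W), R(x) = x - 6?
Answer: 1530441547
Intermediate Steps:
R(x) = -6 + x
H(O) = 2*O*(3 + O) (H(O) = (2*O)*(3 + O) = 2*O*(3 + O))
a(n) = -5/2 + 2*n*(n + 2*n*(3 + n)) (a(n) = -5/2 + (n + n)*(n + 2*n*(3 + n)) = -5/2 + (2*n)*(n + 2*n*(3 + n)) = -5/2 + 2*n*(n + 2*n*(3 + n)))
M(W, v) = 5 - 28*W² - 8*W³ (M(W, v) = 2*(-(-5/2 + 4*W³ + 14*W²)) = 2*(5/2 - 14*W² - 4*W³) = 5 - 28*W² - 8*W³)
309052 - M(575, -176 - R(-17)) = 309052 - (5 - 28*575² - 8*575³) = 309052 - (5 - 28*330625 - 8*190109375) = 309052 - (5 - 9257500 - 1520875000) = 309052 - 1*(-1530132495) = 309052 + 1530132495 = 1530441547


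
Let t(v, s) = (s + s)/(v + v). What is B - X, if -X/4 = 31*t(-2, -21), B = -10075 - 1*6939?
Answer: -15712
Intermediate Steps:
t(v, s) = s/v (t(v, s) = (2*s)/((2*v)) = (2*s)*(1/(2*v)) = s/v)
B = -17014 (B = -10075 - 6939 = -17014)
X = -1302 (X = -124*(-21/(-2)) = -124*(-21*(-½)) = -124*21/2 = -4*651/2 = -1302)
B - X = -17014 - 1*(-1302) = -17014 + 1302 = -15712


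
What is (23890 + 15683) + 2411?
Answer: 41984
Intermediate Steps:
(23890 + 15683) + 2411 = 39573 + 2411 = 41984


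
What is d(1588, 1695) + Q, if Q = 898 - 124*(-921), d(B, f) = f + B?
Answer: 118385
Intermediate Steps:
d(B, f) = B + f
Q = 115102 (Q = 898 + 114204 = 115102)
d(1588, 1695) + Q = (1588 + 1695) + 115102 = 3283 + 115102 = 118385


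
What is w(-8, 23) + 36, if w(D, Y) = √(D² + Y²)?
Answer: 36 + √593 ≈ 60.352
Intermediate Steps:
w(-8, 23) + 36 = √((-8)² + 23²) + 36 = √(64 + 529) + 36 = √593 + 36 = 36 + √593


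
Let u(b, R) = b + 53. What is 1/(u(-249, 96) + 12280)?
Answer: 1/12084 ≈ 8.2754e-5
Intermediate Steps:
u(b, R) = 53 + b
1/(u(-249, 96) + 12280) = 1/((53 - 249) + 12280) = 1/(-196 + 12280) = 1/12084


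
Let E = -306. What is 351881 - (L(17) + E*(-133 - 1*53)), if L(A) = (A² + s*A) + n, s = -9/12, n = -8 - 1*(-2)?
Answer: 1178779/4 ≈ 2.9470e+5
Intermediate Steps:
n = -6 (n = -8 + 2 = -6)
s = -¾ (s = -9*1/12 = -¾ ≈ -0.75000)
L(A) = -6 + A² - 3*A/4 (L(A) = (A² - 3*A/4) - 6 = -6 + A² - 3*A/4)
351881 - (L(17) + E*(-133 - 1*53)) = 351881 - ((-6 + 17² - ¾*17) - 306*(-133 - 1*53)) = 351881 - ((-6 + 289 - 51/4) - 306*(-133 - 53)) = 351881 - (1081/4 - 306*(-186)) = 351881 - (1081/4 + 56916) = 351881 - 1*228745/4 = 351881 - 228745/4 = 1178779/4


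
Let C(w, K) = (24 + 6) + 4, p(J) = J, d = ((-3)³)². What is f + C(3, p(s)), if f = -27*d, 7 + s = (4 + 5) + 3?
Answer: -19649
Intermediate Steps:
s = 5 (s = -7 + ((4 + 5) + 3) = -7 + (9 + 3) = -7 + 12 = 5)
d = 729 (d = (-27)² = 729)
C(w, K) = 34 (C(w, K) = 30 + 4 = 34)
f = -19683 (f = -27*729 = -19683)
f + C(3, p(s)) = -19683 + 34 = -19649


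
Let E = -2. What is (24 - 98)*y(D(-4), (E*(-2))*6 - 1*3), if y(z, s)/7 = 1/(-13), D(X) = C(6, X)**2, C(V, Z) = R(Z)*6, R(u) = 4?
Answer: 518/13 ≈ 39.846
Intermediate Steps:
C(V, Z) = 24 (C(V, Z) = 4*6 = 24)
D(X) = 576 (D(X) = 24**2 = 576)
y(z, s) = -7/13 (y(z, s) = 7/(-13) = 7*(-1/13) = -7/13)
(24 - 98)*y(D(-4), (E*(-2))*6 - 1*3) = (24 - 98)*(-7/13) = -74*(-7/13) = 518/13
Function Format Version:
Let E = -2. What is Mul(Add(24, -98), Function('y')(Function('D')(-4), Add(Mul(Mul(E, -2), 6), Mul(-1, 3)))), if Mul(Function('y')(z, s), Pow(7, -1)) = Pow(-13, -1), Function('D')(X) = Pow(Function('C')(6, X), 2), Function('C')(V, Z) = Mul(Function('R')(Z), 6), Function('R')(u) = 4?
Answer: Rational(518, 13) ≈ 39.846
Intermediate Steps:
Function('C')(V, Z) = 24 (Function('C')(V, Z) = Mul(4, 6) = 24)
Function('D')(X) = 576 (Function('D')(X) = Pow(24, 2) = 576)
Function('y')(z, s) = Rational(-7, 13) (Function('y')(z, s) = Mul(7, Pow(-13, -1)) = Mul(7, Rational(-1, 13)) = Rational(-7, 13))
Mul(Add(24, -98), Function('y')(Function('D')(-4), Add(Mul(Mul(E, -2), 6), Mul(-1, 3)))) = Mul(Add(24, -98), Rational(-7, 13)) = Mul(-74, Rational(-7, 13)) = Rational(518, 13)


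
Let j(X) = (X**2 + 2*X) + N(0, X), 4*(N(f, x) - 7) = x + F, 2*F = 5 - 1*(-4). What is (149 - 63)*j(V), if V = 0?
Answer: 2795/4 ≈ 698.75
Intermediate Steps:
F = 9/2 (F = (5 - 1*(-4))/2 = (5 + 4)/2 = (1/2)*9 = 9/2 ≈ 4.5000)
N(f, x) = 65/8 + x/4 (N(f, x) = 7 + (x + 9/2)/4 = 7 + (9/2 + x)/4 = 7 + (9/8 + x/4) = 65/8 + x/4)
j(X) = 65/8 + X**2 + 9*X/4 (j(X) = (X**2 + 2*X) + (65/8 + X/4) = 65/8 + X**2 + 9*X/4)
(149 - 63)*j(V) = (149 - 63)*(65/8 + 0**2 + (9/4)*0) = 86*(65/8 + 0 + 0) = 86*(65/8) = 2795/4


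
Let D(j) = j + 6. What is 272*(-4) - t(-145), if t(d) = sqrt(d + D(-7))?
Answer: -1088 - I*sqrt(146) ≈ -1088.0 - 12.083*I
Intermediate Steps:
D(j) = 6 + j
t(d) = sqrt(-1 + d) (t(d) = sqrt(d + (6 - 7)) = sqrt(d - 1) = sqrt(-1 + d))
272*(-4) - t(-145) = 272*(-4) - sqrt(-1 - 145) = -1088 - sqrt(-146) = -1088 - I*sqrt(146)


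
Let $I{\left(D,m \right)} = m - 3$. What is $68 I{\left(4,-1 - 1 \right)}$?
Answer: $-340$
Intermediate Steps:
$I{\left(D,m \right)} = -3 + m$
$68 I{\left(4,-1 - 1 \right)} = 68 \left(-3 - 2\right) = 68 \left(-5\right) = -340$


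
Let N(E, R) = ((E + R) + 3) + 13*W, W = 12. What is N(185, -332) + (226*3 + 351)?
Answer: 1041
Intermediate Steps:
N(E, R) = 159 + E + R (N(E, R) = ((E + R) + 3) + 13*12 = (3 + E + R) + 156 = 159 + E + R)
N(185, -332) + (226*3 + 351) = (159 + 185 - 332) + (226*3 + 351) = 12 + (678 + 351) = 12 + 1029 = 1041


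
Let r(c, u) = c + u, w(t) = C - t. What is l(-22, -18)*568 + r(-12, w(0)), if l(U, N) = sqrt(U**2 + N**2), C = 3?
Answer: -9 + 1136*sqrt(202) ≈ 16137.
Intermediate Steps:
w(t) = 3 - t
l(U, N) = sqrt(N**2 + U**2)
l(-22, -18)*568 + r(-12, w(0)) = sqrt((-18)**2 + (-22)**2)*568 + (-12 + (3 - 1*0)) = sqrt(324 + 484)*568 + (-12 + (3 + 0)) = sqrt(808)*568 + (-12 + 3) = (2*sqrt(202))*568 - 9 = 1136*sqrt(202) - 9 = -9 + 1136*sqrt(202)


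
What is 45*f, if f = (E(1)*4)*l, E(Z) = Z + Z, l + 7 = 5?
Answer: -720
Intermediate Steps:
l = -2 (l = -7 + 5 = -2)
E(Z) = 2*Z
f = -16 (f = ((2*1)*4)*(-2) = (2*4)*(-2) = 8*(-2) = -16)
45*f = 45*(-16) = -720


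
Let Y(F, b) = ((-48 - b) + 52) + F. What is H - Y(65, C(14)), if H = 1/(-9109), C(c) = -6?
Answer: -683176/9109 ≈ -75.000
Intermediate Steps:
Y(F, b) = 4 + F - b (Y(F, b) = (4 - b) + F = 4 + F - b)
H = -1/9109 ≈ -0.00010978
H - Y(65, C(14)) = -1/9109 - (4 + 65 - 1*(-6)) = -1/9109 - (4 + 65 + 6) = -1/9109 - 1*75 = -1/9109 - 75 = -683176/9109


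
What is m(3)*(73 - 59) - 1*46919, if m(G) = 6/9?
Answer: -140729/3 ≈ -46910.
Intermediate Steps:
m(G) = ⅔ (m(G) = 6*(⅑) = ⅔)
m(3)*(73 - 59) - 1*46919 = 2*(73 - 59)/3 - 1*46919 = (⅔)*14 - 46919 = 28/3 - 46919 = -140729/3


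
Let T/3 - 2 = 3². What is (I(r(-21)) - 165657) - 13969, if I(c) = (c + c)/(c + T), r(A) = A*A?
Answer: -14190307/79 ≈ -1.7962e+5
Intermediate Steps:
r(A) = A²
T = 33 (T = 6 + 3*3² = 6 + 3*9 = 6 + 27 = 33)
I(c) = 2*c/(33 + c) (I(c) = (c + c)/(c + 33) = (2*c)/(33 + c) = 2*c/(33 + c))
(I(r(-21)) - 165657) - 13969 = (2*(-21)²/(33 + (-21)²) - 165657) - 13969 = (2*441/(33 + 441) - 165657) - 13969 = (2*441/474 - 165657) - 13969 = (2*441*(1/474) - 165657) - 13969 = (147/79 - 165657) - 13969 = -13086756/79 - 13969 = -14190307/79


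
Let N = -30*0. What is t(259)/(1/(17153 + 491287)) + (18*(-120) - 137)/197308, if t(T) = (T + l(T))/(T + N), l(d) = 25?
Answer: 28490674788757/51102772 ≈ 5.5752e+5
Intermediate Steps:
N = 0
t(T) = (25 + T)/T (t(T) = (T + 25)/(T + 0) = (25 + T)/T)
t(259)/(1/(17153 + 491287)) + (18*(-120) - 137)/197308 = ((25 + 259)/259)/(1/(17153 + 491287)) + (18*(-120) - 137)/197308 = ((1/259)*284)/(1/508440) + (-2160 - 137)*(1/197308) = 284/(259*(1/508440)) - 2297*1/197308 = (284/259)*508440 - 2297/197308 = 144396960/259 - 2297/197308 = 28490674788757/51102772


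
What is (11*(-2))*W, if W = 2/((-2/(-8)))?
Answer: -176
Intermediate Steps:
W = 8 (W = 2/((-2*(-⅛))) = 2/(¼) = 2*4 = 8)
(11*(-2))*W = (11*(-2))*8 = -22*8 = -176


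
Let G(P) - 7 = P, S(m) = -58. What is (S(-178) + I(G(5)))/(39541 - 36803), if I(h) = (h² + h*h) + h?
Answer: 121/1369 ≈ 0.088386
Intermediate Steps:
G(P) = 7 + P
I(h) = h + 2*h² (I(h) = (h² + h²) + h = 2*h² + h = h + 2*h²)
(S(-178) + I(G(5)))/(39541 - 36803) = (-58 + (7 + 5)*(1 + 2*(7 + 5)))/(39541 - 36803) = (-58 + 12*(1 + 2*12))/2738 = (-58 + 12*(1 + 24))*(1/2738) = (-58 + 12*25)*(1/2738) = (-58 + 300)*(1/2738) = 242*(1/2738) = 121/1369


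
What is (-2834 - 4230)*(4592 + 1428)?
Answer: -42525280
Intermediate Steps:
(-2834 - 4230)*(4592 + 1428) = -7064*6020 = -42525280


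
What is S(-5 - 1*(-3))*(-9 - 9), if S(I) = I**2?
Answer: -72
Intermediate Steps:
S(-5 - 1*(-3))*(-9 - 9) = (-5 - 1*(-3))**2*(-9 - 9) = (-5 + 3)**2*(-18) = (-2)**2*(-18) = 4*(-18) = -72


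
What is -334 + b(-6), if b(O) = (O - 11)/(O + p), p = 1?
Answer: -1653/5 ≈ -330.60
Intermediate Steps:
b(O) = (-11 + O)/(1 + O) (b(O) = (O - 11)/(O + 1) = (-11 + O)/(1 + O))
-334 + b(-6) = -334 + (-11 - 6)/(1 - 6) = -334 - 17/(-5) = -334 - ⅕*(-17) = -334 + 17/5 = -1653/5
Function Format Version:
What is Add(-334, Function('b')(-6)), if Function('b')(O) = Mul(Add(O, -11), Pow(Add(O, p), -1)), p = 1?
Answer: Rational(-1653, 5) ≈ -330.60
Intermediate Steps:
Function('b')(O) = Mul(Pow(Add(1, O), -1), Add(-11, O)) (Function('b')(O) = Mul(Add(O, -11), Pow(Add(O, 1), -1)) = Mul(Add(-11, O), Pow(Add(1, O), -1)) = Mul(Pow(Add(1, O), -1), Add(-11, O)))
Add(-334, Function('b')(-6)) = Add(-334, Mul(Pow(Add(1, -6), -1), Add(-11, -6))) = Add(-334, Mul(Pow(-5, -1), -17)) = Add(-334, Mul(Rational(-1, 5), -17)) = Add(-334, Rational(17, 5)) = Rational(-1653, 5)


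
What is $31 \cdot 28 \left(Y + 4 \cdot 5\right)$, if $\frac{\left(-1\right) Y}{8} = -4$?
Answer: $45136$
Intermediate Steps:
$Y = 32$ ($Y = \left(-8\right) \left(-4\right) = 32$)
$31 \cdot 28 \left(Y + 4 \cdot 5\right) = 31 \cdot 28 \left(32 + 4 \cdot 5\right) = 868 \left(32 + 20\right) = 868 \cdot 52 = 45136$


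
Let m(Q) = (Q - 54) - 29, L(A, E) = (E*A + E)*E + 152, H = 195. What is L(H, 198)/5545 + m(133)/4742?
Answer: 18219225081/13147195 ≈ 1385.8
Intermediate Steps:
L(A, E) = 152 + E*(E + A*E) (L(A, E) = (A*E + E)*E + 152 = (E + A*E)*E + 152 = E*(E + A*E) + 152 = 152 + E*(E + A*E))
m(Q) = -83 + Q (m(Q) = (-54 + Q) - 29 = -83 + Q)
L(H, 198)/5545 + m(133)/4742 = (152 + 198² + 195*198²)/5545 + (-83 + 133)/4742 = (152 + 39204 + 195*39204)*(1/5545) + 50*(1/4742) = (152 + 39204 + 7644780)*(1/5545) + 25/2371 = 7684136*(1/5545) + 25/2371 = 7684136/5545 + 25/2371 = 18219225081/13147195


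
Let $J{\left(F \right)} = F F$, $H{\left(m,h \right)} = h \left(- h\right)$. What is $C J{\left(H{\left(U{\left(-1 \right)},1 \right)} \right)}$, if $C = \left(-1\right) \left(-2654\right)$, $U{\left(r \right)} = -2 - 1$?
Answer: $2654$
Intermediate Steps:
$U{\left(r \right)} = -3$ ($U{\left(r \right)} = -2 - 1 = -3$)
$H{\left(m,h \right)} = - h^{2}$
$C = 2654$
$J{\left(F \right)} = F^{2}$
$C J{\left(H{\left(U{\left(-1 \right)},1 \right)} \right)} = 2654 \left(- 1^{2}\right)^{2} = 2654 \left(\left(-1\right) 1\right)^{2} = 2654 \left(-1\right)^{2} = 2654 \cdot 1 = 2654$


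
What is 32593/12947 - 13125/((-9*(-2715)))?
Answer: 3796852/1917333 ≈ 1.9803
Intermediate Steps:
32593/12947 - 13125/((-9*(-2715))) = 32593*(1/12947) - 13125/24435 = 2963/1177 - 13125*1/24435 = 2963/1177 - 875/1629 = 3796852/1917333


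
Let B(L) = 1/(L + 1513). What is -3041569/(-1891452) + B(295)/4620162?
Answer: 705749862764591/438882691573472 ≈ 1.6081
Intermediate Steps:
B(L) = 1/(1513 + L)
-3041569/(-1891452) + B(295)/4620162 = -3041569/(-1891452) + 1/((1513 + 295)*4620162) = -3041569*(-1/1891452) + (1/4620162)/1808 = 3041569/1891452 + (1/1808)*(1/4620162) = 3041569/1891452 + 1/8353252896 = 705749862764591/438882691573472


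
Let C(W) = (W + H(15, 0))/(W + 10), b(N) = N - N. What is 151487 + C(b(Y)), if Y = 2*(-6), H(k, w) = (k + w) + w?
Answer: 302977/2 ≈ 1.5149e+5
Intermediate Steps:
H(k, w) = k + 2*w
Y = -12
b(N) = 0
C(W) = (15 + W)/(10 + W) (C(W) = (W + (15 + 2*0))/(W + 10) = (W + (15 + 0))/(10 + W) = (W + 15)/(10 + W) = (15 + W)/(10 + W))
151487 + C(b(Y)) = 151487 + (15 + 0)/(10 + 0) = 151487 + 15/10 = 151487 + (1/10)*15 = 151487 + 3/2 = 302977/2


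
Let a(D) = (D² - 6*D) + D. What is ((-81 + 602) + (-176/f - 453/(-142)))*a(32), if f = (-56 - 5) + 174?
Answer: 3622822416/8023 ≈ 4.5155e+5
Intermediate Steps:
f = 113 (f = -61 + 174 = 113)
a(D) = D² - 5*D
((-81 + 602) + (-176/f - 453/(-142)))*a(32) = ((-81 + 602) + (-176/113 - 453/(-142)))*(32*(-5 + 32)) = (521 + (-176*1/113 - 453*(-1/142)))*(32*27) = (521 + (-176/113 + 453/142))*864 = (521 + 26197/16046)*864 = (8386163/16046)*864 = 3622822416/8023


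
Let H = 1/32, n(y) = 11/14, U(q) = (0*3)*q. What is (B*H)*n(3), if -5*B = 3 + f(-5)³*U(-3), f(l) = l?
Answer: -33/2240 ≈ -0.014732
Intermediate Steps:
U(q) = 0 (U(q) = 0*q = 0)
n(y) = 11/14 (n(y) = 11*(1/14) = 11/14)
B = -⅗ (B = -(3 + (-5)³*0)/5 = -(3 - 125*0)/5 = -(3 + 0)/5 = -⅕*3 = -⅗ ≈ -0.60000)
H = 1/32 (H = 1*(1/32) = 1/32 ≈ 0.031250)
(B*H)*n(3) = -⅗*1/32*(11/14) = -3/160*11/14 = -33/2240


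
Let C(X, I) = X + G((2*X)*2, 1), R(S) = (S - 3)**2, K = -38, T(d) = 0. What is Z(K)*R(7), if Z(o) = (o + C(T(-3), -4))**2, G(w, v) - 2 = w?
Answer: 20736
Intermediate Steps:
G(w, v) = 2 + w
R(S) = (-3 + S)**2
C(X, I) = 2 + 5*X (C(X, I) = X + (2 + (2*X)*2) = X + (2 + 4*X) = 2 + 5*X)
Z(o) = (2 + o)**2 (Z(o) = (o + (2 + 5*0))**2 = (o + (2 + 0))**2 = (o + 2)**2 = (2 + o)**2)
Z(K)*R(7) = (2 - 38)**2*(-3 + 7)**2 = (-36)**2*4**2 = 1296*16 = 20736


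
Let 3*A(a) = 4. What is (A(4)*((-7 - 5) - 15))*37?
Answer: -1332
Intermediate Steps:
A(a) = 4/3 (A(a) = (⅓)*4 = 4/3)
(A(4)*((-7 - 5) - 15))*37 = (4*((-7 - 5) - 15)/3)*37 = (4*(-12 - 15)/3)*37 = ((4/3)*(-27))*37 = -36*37 = -1332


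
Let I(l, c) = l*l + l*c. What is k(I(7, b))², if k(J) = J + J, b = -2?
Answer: 4900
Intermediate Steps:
I(l, c) = l² + c*l
k(J) = 2*J
k(I(7, b))² = (2*(7*(-2 + 7)))² = (2*(7*5))² = (2*35)² = 70² = 4900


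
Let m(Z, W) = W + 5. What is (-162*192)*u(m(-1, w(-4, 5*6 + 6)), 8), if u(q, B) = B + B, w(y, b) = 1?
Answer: -497664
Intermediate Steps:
m(Z, W) = 5 + W
u(q, B) = 2*B
(-162*192)*u(m(-1, w(-4, 5*6 + 6)), 8) = (-162*192)*(2*8) = -31104*16 = -497664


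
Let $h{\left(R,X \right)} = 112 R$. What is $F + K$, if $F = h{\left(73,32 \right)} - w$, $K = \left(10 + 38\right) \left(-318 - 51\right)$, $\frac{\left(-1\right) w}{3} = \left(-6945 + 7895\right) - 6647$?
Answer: $-26627$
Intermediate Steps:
$w = 17091$ ($w = - 3 \left(\left(-6945 + 7895\right) - 6647\right) = - 3 \left(950 - 6647\right) = \left(-3\right) \left(-5697\right) = 17091$)
$K = -17712$ ($K = 48 \left(-318 - 51\right) = 48 \left(-369\right) = -17712$)
$F = -8915$ ($F = 112 \cdot 73 - 17091 = 8176 - 17091 = -8915$)
$F + K = -8915 - 17712 = -26627$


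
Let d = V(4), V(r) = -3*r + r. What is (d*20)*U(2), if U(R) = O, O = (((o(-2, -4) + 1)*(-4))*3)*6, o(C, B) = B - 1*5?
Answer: -92160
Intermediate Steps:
o(C, B) = -5 + B (o(C, B) = B - 5 = -5 + B)
V(r) = -2*r
d = -8 (d = -2*4 = -8)
O = 576 (O = ((((-5 - 4) + 1)*(-4))*3)*6 = (((-9 + 1)*(-4))*3)*6 = (-8*(-4)*3)*6 = (32*3)*6 = 96*6 = 576)
U(R) = 576
(d*20)*U(2) = -8*20*576 = -160*576 = -92160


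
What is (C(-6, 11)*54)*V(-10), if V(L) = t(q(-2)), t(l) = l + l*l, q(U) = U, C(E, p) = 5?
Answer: 540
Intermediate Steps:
t(l) = l + l**2
V(L) = 2 (V(L) = -2*(1 - 2) = -2*(-1) = 2)
(C(-6, 11)*54)*V(-10) = (5*54)*2 = 270*2 = 540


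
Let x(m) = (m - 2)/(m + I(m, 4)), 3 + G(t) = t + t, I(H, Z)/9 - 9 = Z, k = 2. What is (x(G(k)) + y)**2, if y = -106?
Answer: 156475081/13924 ≈ 11238.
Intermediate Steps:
I(H, Z) = 81 + 9*Z
G(t) = -3 + 2*t (G(t) = -3 + (t + t) = -3 + 2*t)
x(m) = (-2 + m)/(117 + m) (x(m) = (m - 2)/(m + (81 + 9*4)) = (-2 + m)/(m + (81 + 36)) = (-2 + m)/(m + 117) = (-2 + m)/(117 + m))
(x(G(k)) + y)**2 = ((-2 + (-3 + 2*2))/(117 + (-3 + 2*2)) - 106)**2 = ((-2 + (-3 + 4))/(117 + (-3 + 4)) - 106)**2 = ((-2 + 1)/(117 + 1) - 106)**2 = (-1/118 - 106)**2 = (-12509/118)**2 = 156475081/13924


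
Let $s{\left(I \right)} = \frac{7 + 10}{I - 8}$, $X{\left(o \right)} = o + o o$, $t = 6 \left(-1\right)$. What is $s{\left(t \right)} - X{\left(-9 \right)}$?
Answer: $- \frac{1025}{14} \approx -73.214$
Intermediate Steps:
$t = -6$
$X{\left(o \right)} = o + o^{2}$
$s{\left(I \right)} = \frac{17}{-8 + I}$
$s{\left(t \right)} - X{\left(-9 \right)} = \frac{17}{-8 - 6} - - 9 \left(1 - 9\right) = \frac{17}{-14} - \left(-9\right) \left(-8\right) = 17 \left(- \frac{1}{14}\right) - 72 = - \frac{17}{14} - 72 = - \frac{1025}{14}$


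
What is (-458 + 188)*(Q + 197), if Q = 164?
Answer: -97470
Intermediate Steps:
(-458 + 188)*(Q + 197) = (-458 + 188)*(164 + 197) = -270*361 = -97470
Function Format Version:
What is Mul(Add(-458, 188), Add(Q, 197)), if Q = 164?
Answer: -97470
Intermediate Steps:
Mul(Add(-458, 188), Add(Q, 197)) = Mul(Add(-458, 188), Add(164, 197)) = Mul(-270, 361) = -97470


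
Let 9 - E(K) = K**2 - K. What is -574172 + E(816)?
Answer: -1239203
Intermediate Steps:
E(K) = 9 + K - K**2 (E(K) = 9 - (K**2 - K) = 9 + (K - K**2) = 9 + K - K**2)
-574172 + E(816) = -574172 + (9 + 816 - 1*816**2) = -574172 + (9 + 816 - 1*665856) = -574172 + (9 + 816 - 665856) = -574172 - 665031 = -1239203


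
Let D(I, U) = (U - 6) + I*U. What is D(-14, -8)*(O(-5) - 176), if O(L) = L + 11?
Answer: -16660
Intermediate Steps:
D(I, U) = -6 + U + I*U (D(I, U) = (-6 + U) + I*U = -6 + U + I*U)
O(L) = 11 + L
D(-14, -8)*(O(-5) - 176) = (-6 - 8 - 14*(-8))*((11 - 5) - 176) = (-6 - 8 + 112)*(6 - 176) = 98*(-170) = -16660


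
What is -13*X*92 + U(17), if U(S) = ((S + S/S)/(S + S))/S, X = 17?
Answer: -5875939/289 ≈ -20332.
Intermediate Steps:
U(S) = (1 + S)/(2*S²) (U(S) = ((S + 1)/((2*S)))/S = ((1 + S)*(1/(2*S)))/S = ((1 + S)/(2*S))/S = (1 + S)/(2*S²))
-13*X*92 + U(17) = -13*17*92 + (½)*(1 + 17)/17² = -221*92 + (½)*(1/289)*18 = -20332 + 9/289 = -5875939/289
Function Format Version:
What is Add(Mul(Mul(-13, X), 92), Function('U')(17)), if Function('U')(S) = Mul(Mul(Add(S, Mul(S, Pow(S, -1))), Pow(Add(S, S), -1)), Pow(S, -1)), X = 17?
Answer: Rational(-5875939, 289) ≈ -20332.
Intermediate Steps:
Function('U')(S) = Mul(Rational(1, 2), Pow(S, -2), Add(1, S)) (Function('U')(S) = Mul(Mul(Add(S, 1), Pow(Mul(2, S), -1)), Pow(S, -1)) = Mul(Mul(Add(1, S), Mul(Rational(1, 2), Pow(S, -1))), Pow(S, -1)) = Mul(Mul(Rational(1, 2), Pow(S, -1), Add(1, S)), Pow(S, -1)) = Mul(Rational(1, 2), Pow(S, -2), Add(1, S)))
Add(Mul(Mul(-13, X), 92), Function('U')(17)) = Add(Mul(Mul(-13, 17), 92), Mul(Rational(1, 2), Pow(17, -2), Add(1, 17))) = Add(Mul(-221, 92), Mul(Rational(1, 2), Rational(1, 289), 18)) = Add(-20332, Rational(9, 289)) = Rational(-5875939, 289)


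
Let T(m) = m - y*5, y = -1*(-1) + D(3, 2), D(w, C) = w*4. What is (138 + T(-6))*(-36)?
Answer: -2412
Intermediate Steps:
D(w, C) = 4*w
y = 13 (y = -1*(-1) + 4*3 = 1 + 12 = 13)
T(m) = -65 + m (T(m) = m - 13*5 = m - 1*65 = m - 65 = -65 + m)
(138 + T(-6))*(-36) = (138 + (-65 - 6))*(-36) = (138 - 71)*(-36) = 67*(-36) = -2412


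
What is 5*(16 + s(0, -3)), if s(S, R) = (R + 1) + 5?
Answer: 95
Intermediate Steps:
s(S, R) = 6 + R (s(S, R) = (1 + R) + 5 = 6 + R)
5*(16 + s(0, -3)) = 5*(16 + (6 - 3)) = 5*(16 + 3) = 5*19 = 95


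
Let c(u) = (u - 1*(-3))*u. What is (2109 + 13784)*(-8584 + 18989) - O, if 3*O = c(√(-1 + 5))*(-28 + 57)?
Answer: 496099705/3 ≈ 1.6537e+8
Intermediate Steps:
c(u) = u*(3 + u) (c(u) = (u + 3)*u = (3 + u)*u = u*(3 + u))
O = 290/3 (O = ((√(-1 + 5)*(3 + √(-1 + 5)))*(-28 + 57))/3 = ((√4*(3 + √4))*29)/3 = ((2*(3 + 2))*29)/3 = ((2*5)*29)/3 = (10*29)/3 = (⅓)*290 = 290/3 ≈ 96.667)
(2109 + 13784)*(-8584 + 18989) - O = (2109 + 13784)*(-8584 + 18989) - 1*290/3 = 15893*10405 - 290/3 = 165366665 - 290/3 = 496099705/3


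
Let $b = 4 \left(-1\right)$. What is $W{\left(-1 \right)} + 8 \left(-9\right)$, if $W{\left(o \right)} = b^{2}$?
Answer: $-56$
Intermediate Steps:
$b = -4$
$W{\left(o \right)} = 16$ ($W{\left(o \right)} = \left(-4\right)^{2} = 16$)
$W{\left(-1 \right)} + 8 \left(-9\right) = 16 + 8 \left(-9\right) = 16 - 72 = -56$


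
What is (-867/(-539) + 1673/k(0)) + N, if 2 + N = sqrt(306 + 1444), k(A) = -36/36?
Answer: -901958/539 + 5*sqrt(70) ≈ -1631.6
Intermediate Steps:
k(A) = -1 (k(A) = -36*1/36 = -1)
N = -2 + 5*sqrt(70) (N = -2 + sqrt(306 + 1444) = -2 + sqrt(1750) = -2 + 5*sqrt(70) ≈ 39.833)
(-867/(-539) + 1673/k(0)) + N = (-867/(-539) + 1673/(-1)) + (-2 + 5*sqrt(70)) = (-867*(-1/539) + 1673*(-1)) + (-2 + 5*sqrt(70)) = (867/539 - 1673) + (-2 + 5*sqrt(70)) = -900880/539 + (-2 + 5*sqrt(70)) = -901958/539 + 5*sqrt(70)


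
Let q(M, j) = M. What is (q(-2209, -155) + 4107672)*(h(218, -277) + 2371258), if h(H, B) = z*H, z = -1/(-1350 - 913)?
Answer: 22030559311284336/2263 ≈ 9.7351e+12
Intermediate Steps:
z = 1/2263 (z = -1/(-2263) = -1*(-1/2263) = 1/2263 ≈ 0.00044189)
h(H, B) = H/2263
(q(-2209, -155) + 4107672)*(h(218, -277) + 2371258) = (-2209 + 4107672)*((1/2263)*218 + 2371258) = 4105463*(218/2263 + 2371258) = 4105463*(5366157072/2263) = 22030559311284336/2263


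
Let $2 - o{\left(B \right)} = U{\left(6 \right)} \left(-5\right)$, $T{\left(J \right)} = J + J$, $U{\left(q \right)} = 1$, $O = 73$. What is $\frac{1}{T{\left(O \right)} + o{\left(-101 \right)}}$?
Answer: $\frac{1}{153} \approx 0.0065359$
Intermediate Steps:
$T{\left(J \right)} = 2 J$
$o{\left(B \right)} = 7$ ($o{\left(B \right)} = 2 - 1 \left(-5\right) = 2 - -5 = 2 + 5 = 7$)
$\frac{1}{T{\left(O \right)} + o{\left(-101 \right)}} = \frac{1}{2 \cdot 73 + 7} = \frac{1}{146 + 7} = \frac{1}{153}$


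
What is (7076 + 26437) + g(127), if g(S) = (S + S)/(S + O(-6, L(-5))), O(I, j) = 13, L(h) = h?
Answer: 2346037/70 ≈ 33515.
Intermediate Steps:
g(S) = 2*S/(13 + S) (g(S) = (S + S)/(S + 13) = (2*S)/(13 + S) = 2*S/(13 + S))
(7076 + 26437) + g(127) = (7076 + 26437) + 2*127/(13 + 127) = 33513 + 2*127/140 = 33513 + 2*127*(1/140) = 33513 + 127/70 = 2346037/70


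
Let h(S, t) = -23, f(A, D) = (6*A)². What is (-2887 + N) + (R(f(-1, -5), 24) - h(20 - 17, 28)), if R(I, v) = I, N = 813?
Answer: -2015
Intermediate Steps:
f(A, D) = 36*A²
(-2887 + N) + (R(f(-1, -5), 24) - h(20 - 17, 28)) = (-2887 + 813) + (36*(-1)² - 1*(-23)) = -2074 + (36*1 + 23) = -2074 + (36 + 23) = -2074 + 59 = -2015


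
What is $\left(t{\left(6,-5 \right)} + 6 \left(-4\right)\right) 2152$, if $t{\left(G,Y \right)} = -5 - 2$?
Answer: $-66712$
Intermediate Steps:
$t{\left(G,Y \right)} = -7$
$\left(t{\left(6,-5 \right)} + 6 \left(-4\right)\right) 2152 = \left(-7 + 6 \left(-4\right)\right) 2152 = \left(-7 - 24\right) 2152 = \left(-31\right) 2152 = -66712$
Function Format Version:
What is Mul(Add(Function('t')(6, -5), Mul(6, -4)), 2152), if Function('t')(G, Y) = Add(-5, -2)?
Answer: -66712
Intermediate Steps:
Function('t')(G, Y) = -7
Mul(Add(Function('t')(6, -5), Mul(6, -4)), 2152) = Mul(Add(-7, Mul(6, -4)), 2152) = Mul(Add(-7, -24), 2152) = Mul(-31, 2152) = -66712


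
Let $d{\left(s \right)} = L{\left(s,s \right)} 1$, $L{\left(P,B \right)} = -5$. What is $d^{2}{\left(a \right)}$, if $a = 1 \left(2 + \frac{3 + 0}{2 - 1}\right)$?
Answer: $25$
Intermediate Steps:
$a = 5$ ($a = 1 \left(2 + \frac{3}{1}\right) = 1 \left(2 + 3 \cdot 1\right) = 1 \left(2 + 3\right) = 1 \cdot 5 = 5$)
$d{\left(s \right)} = -5$ ($d{\left(s \right)} = \left(-5\right) 1 = -5$)
$d^{2}{\left(a \right)} = \left(-5\right)^{2} = 25$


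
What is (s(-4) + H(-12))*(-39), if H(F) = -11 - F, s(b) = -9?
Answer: 312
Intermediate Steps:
(s(-4) + H(-12))*(-39) = (-9 + (-11 - 1*(-12)))*(-39) = (-9 + (-11 + 12))*(-39) = (-9 + 1)*(-39) = -8*(-39) = 312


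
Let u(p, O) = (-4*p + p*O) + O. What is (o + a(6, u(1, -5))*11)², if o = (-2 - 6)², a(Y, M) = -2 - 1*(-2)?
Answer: 4096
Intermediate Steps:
u(p, O) = O - 4*p + O*p (u(p, O) = (-4*p + O*p) + O = O - 4*p + O*p)
a(Y, M) = 0 (a(Y, M) = -2 + 2 = 0)
o = 64 (o = (-8)² = 64)
(o + a(6, u(1, -5))*11)² = (64 + 0*11)² = (64 + 0)² = 64² = 4096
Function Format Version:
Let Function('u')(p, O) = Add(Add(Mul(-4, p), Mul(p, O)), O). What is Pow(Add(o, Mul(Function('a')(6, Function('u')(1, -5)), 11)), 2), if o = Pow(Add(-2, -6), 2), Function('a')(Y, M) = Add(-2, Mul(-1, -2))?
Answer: 4096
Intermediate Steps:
Function('u')(p, O) = Add(O, Mul(-4, p), Mul(O, p)) (Function('u')(p, O) = Add(Add(Mul(-4, p), Mul(O, p)), O) = Add(O, Mul(-4, p), Mul(O, p)))
Function('a')(Y, M) = 0 (Function('a')(Y, M) = Add(-2, 2) = 0)
o = 64 (o = Pow(-8, 2) = 64)
Pow(Add(o, Mul(Function('a')(6, Function('u')(1, -5)), 11)), 2) = Pow(Add(64, Mul(0, 11)), 2) = Pow(Add(64, 0), 2) = Pow(64, 2) = 4096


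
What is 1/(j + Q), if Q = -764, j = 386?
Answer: -1/378 ≈ -0.0026455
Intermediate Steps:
1/(j + Q) = 1/(386 - 764) = 1/(-378) = -1/378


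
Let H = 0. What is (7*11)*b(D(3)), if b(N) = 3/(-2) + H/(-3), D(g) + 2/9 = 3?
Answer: -231/2 ≈ -115.50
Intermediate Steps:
D(g) = 25/9 (D(g) = -2/9 + 3 = 25/9)
b(N) = -3/2 (b(N) = 3/(-2) + 0/(-3) = 3*(-½) + 0*(-⅓) = -3/2 + 0 = -3/2)
(7*11)*b(D(3)) = (7*11)*(-3/2) = 77*(-3/2) = -231/2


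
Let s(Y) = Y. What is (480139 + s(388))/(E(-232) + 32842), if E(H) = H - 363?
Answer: 480527/32247 ≈ 14.901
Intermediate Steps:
E(H) = -363 + H
(480139 + s(388))/(E(-232) + 32842) = (480139 + 388)/((-363 - 232) + 32842) = 480527/(-595 + 32842) = 480527/32247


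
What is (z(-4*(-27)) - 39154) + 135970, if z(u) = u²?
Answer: 108480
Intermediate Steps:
(z(-4*(-27)) - 39154) + 135970 = ((-4*(-27))² - 39154) + 135970 = (108² - 39154) + 135970 = (11664 - 39154) + 135970 = -27490 + 135970 = 108480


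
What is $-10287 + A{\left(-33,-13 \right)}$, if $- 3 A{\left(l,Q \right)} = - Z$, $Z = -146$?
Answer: $- \frac{31007}{3} \approx -10336.0$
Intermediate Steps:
$A{\left(l,Q \right)} = - \frac{146}{3}$ ($A{\left(l,Q \right)} = - \frac{\left(-1\right) \left(-146\right)}{3} = \left(- \frac{1}{3}\right) 146 = - \frac{146}{3}$)
$-10287 + A{\left(-33,-13 \right)} = -10287 - \frac{146}{3} = - \frac{31007}{3}$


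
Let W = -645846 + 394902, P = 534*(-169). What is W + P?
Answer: -341190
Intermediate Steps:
P = -90246
W = -250944
W + P = -250944 - 90246 = -341190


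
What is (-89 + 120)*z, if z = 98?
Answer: 3038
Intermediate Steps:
(-89 + 120)*z = (-89 + 120)*98 = 31*98 = 3038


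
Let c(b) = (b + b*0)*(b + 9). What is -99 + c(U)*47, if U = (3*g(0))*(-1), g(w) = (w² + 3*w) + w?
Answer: -99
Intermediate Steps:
g(w) = w² + 4*w
U = 0 (U = (3*(0*(4 + 0)))*(-1) = (3*(0*4))*(-1) = (3*0)*(-1) = 0*(-1) = 0)
c(b) = b*(9 + b) (c(b) = (b + 0)*(9 + b) = b*(9 + b))
-99 + c(U)*47 = -99 + (0*(9 + 0))*47 = -99 + (0*9)*47 = -99 + 0*47 = -99 + 0 = -99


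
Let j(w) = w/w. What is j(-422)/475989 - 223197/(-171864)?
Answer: 11804387633/9089485944 ≈ 1.2987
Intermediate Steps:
j(w) = 1
j(-422)/475989 - 223197/(-171864) = 1/475989 - 223197/(-171864) = 1*(1/475989) - 223197*(-1/171864) = 1/475989 + 74399/57288 = 11804387633/9089485944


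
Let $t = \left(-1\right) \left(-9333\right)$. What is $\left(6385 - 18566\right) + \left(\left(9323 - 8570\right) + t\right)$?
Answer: $-2095$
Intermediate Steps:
$t = 9333$
$\left(6385 - 18566\right) + \left(\left(9323 - 8570\right) + t\right) = \left(6385 - 18566\right) + \left(\left(9323 - 8570\right) + 9333\right) = -12181 + \left(753 + 9333\right) = -12181 + 10086 = -2095$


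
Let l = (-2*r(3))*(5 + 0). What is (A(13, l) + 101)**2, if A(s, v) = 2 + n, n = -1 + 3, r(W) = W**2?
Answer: 11025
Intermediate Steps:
n = 2
l = -90 (l = (-2*3**2)*(5 + 0) = -2*9*5 = -18*5 = -90)
A(s, v) = 4 (A(s, v) = 2 + 2 = 4)
(A(13, l) + 101)**2 = (4 + 101)**2 = 105**2 = 11025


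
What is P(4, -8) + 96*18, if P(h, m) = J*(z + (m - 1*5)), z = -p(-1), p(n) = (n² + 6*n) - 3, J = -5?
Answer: 1753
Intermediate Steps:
p(n) = -3 + n² + 6*n
z = 8 (z = -(-3 + (-1)² + 6*(-1)) = -(-3 + 1 - 6) = -1*(-8) = 8)
P(h, m) = -15 - 5*m (P(h, m) = -5*(8 + (m - 1*5)) = -5*(8 + (m - 5)) = -5*(8 + (-5 + m)) = -5*(3 + m) = -15 - 5*m)
P(4, -8) + 96*18 = (-15 - 5*(-8)) + 96*18 = (-15 + 40) + 1728 = 25 + 1728 = 1753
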